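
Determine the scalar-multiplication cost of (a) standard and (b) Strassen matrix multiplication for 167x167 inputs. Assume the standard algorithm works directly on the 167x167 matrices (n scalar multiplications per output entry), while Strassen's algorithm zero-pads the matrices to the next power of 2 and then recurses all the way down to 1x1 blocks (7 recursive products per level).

Matrix multiplication for 167x167 matrices:

Strassen's algorithm requires power-of-2 dimensions. Pad 167x167 to 256x256 (next power of 2).

Standard algorithm: 167^3 = 4657463 multiplications
Strassen's algorithm: 7^(log2(256)) = 7^8 = 5764801 multiplications
Difference: 4657463 - 5764801 = -1107338 (Strassen uses MORE here due to padding overhead — for small or just-over-power-of-2 n, padding can outweigh the per-level savings)

Standard: 4657463 multiplications (167^3). Strassen: 5764801 multiplications (7^8, after padding to 256x256). Strassen reduces 8 recursive multiplications to 7 at each level.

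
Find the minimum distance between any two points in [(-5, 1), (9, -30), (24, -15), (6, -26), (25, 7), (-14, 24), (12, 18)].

Computing all pairwise distances among 7 points:

d((-5, 1), (9, -30)) = 34.0147
d((-5, 1), (24, -15)) = 33.121
d((-5, 1), (6, -26)) = 29.1548
d((-5, 1), (25, 7)) = 30.5941
d((-5, 1), (-14, 24)) = 24.6982
d((-5, 1), (12, 18)) = 24.0416
d((9, -30), (24, -15)) = 21.2132
d((9, -30), (6, -26)) = 5.0 <-- minimum
d((9, -30), (25, 7)) = 40.3113
d((9, -30), (-14, 24)) = 58.6941
d((9, -30), (12, 18)) = 48.0937
d((24, -15), (6, -26)) = 21.095
d((24, -15), (25, 7)) = 22.0227
d((24, -15), (-14, 24)) = 54.4518
d((24, -15), (12, 18)) = 35.1141
d((6, -26), (25, 7)) = 38.0789
d((6, -26), (-14, 24)) = 53.8516
d((6, -26), (12, 18)) = 44.4072
d((25, 7), (-14, 24)) = 42.5441
d((25, 7), (12, 18)) = 17.0294
d((-14, 24), (12, 18)) = 26.6833

Closest pair: (9, -30) and (6, -26) with distance 5.0

The closest pair is (9, -30) and (6, -26) with Euclidean distance 5.0. For 7 points, brute-force pairwise comparison is shown above. For large n, the divide-and-conquer algorithm (sort by x, recurse on halves, check the dividing strip) achieves O(n log n).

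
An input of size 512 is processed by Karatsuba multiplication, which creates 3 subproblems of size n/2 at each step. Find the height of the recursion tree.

For divide and conquer with division factor 2:

Problem sizes at each level:
Level 0: 512
Level 1: 256
Level 2: 128
Level 3: 64
Level 4: 32
Level 5: 16
Level 6: 8
Level 7: 4
Level 8: 2
Level 9: 1

The root is level 0 and the size-1 base case is level 9 (the tree spans levels 0 through 9, i.e. 10 levels counting the root), so the depth is the number of divisions: log_2(512) = 9

The recursion tree depth is log_2(512) = 9. At each level, the problem size is divided by 2, so it takes 9 divisions to reduce to a base case of size 1. The algorithm makes 3 recursive calls at each level.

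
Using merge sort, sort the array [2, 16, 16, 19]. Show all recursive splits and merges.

Merge sort trace:

Split: [2, 16, 16, 19] -> [2, 16] and [16, 19]
  Split: [2, 16] -> [2] and [16]
  Merge: [2] + [16] -> [2, 16]
  Split: [16, 19] -> [16] and [19]
  Merge: [16] + [19] -> [16, 19]
Merge: [2, 16] + [16, 19] -> [2, 16, 16, 19]

Final sorted array: [2, 16, 16, 19]

The merge sort proceeds by recursively splitting the array and merging sorted halves.
After all merges, the sorted array is [2, 16, 16, 19].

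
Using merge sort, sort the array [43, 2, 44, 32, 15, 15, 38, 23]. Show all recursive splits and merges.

Merge sort trace:

Split: [43, 2, 44, 32, 15, 15, 38, 23] -> [43, 2, 44, 32] and [15, 15, 38, 23]
  Split: [43, 2, 44, 32] -> [43, 2] and [44, 32]
    Split: [43, 2] -> [43] and [2]
    Merge: [43] + [2] -> [2, 43]
    Split: [44, 32] -> [44] and [32]
    Merge: [44] + [32] -> [32, 44]
  Merge: [2, 43] + [32, 44] -> [2, 32, 43, 44]
  Split: [15, 15, 38, 23] -> [15, 15] and [38, 23]
    Split: [15, 15] -> [15] and [15]
    Merge: [15] + [15] -> [15, 15]
    Split: [38, 23] -> [38] and [23]
    Merge: [38] + [23] -> [23, 38]
  Merge: [15, 15] + [23, 38] -> [15, 15, 23, 38]
Merge: [2, 32, 43, 44] + [15, 15, 23, 38] -> [2, 15, 15, 23, 32, 38, 43, 44]

Final sorted array: [2, 15, 15, 23, 32, 38, 43, 44]

The merge sort proceeds by recursively splitting the array and merging sorted halves.
After all merges, the sorted array is [2, 15, 15, 23, 32, 38, 43, 44].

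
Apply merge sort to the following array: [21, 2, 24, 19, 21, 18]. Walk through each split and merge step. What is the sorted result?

Merge sort trace:

Split: [21, 2, 24, 19, 21, 18] -> [21, 2, 24] and [19, 21, 18]
  Split: [21, 2, 24] -> [21] and [2, 24]
    Split: [2, 24] -> [2] and [24]
    Merge: [2] + [24] -> [2, 24]
  Merge: [21] + [2, 24] -> [2, 21, 24]
  Split: [19, 21, 18] -> [19] and [21, 18]
    Split: [21, 18] -> [21] and [18]
    Merge: [21] + [18] -> [18, 21]
  Merge: [19] + [18, 21] -> [18, 19, 21]
Merge: [2, 21, 24] + [18, 19, 21] -> [2, 18, 19, 21, 21, 24]

Final sorted array: [2, 18, 19, 21, 21, 24]

The merge sort proceeds by recursively splitting the array and merging sorted halves.
After all merges, the sorted array is [2, 18, 19, 21, 21, 24].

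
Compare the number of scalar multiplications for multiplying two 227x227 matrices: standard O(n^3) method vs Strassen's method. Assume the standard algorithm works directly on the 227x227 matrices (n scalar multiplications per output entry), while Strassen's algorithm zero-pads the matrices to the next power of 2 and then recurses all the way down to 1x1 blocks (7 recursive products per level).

Matrix multiplication for 227x227 matrices:

Strassen's algorithm requires power-of-2 dimensions. Pad 227x227 to 256x256 (next power of 2).

Standard algorithm: 227^3 = 11697083 multiplications
Strassen's algorithm: 7^(log2(256)) = 7^8 = 5764801 multiplications
Savings: 11697083 - 5764801 = 5932282 multiplications

Standard: 11697083 multiplications (227^3). Strassen: 5764801 multiplications (7^8, after padding to 256x256). Strassen reduces 8 recursive multiplications to 7 at each level.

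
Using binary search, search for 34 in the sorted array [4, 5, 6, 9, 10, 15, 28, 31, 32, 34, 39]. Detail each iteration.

Binary search for 34 in [4, 5, 6, 9, 10, 15, 28, 31, 32, 34, 39]:

lo=0, hi=10, mid=5, arr[mid]=15 -> 15 < 34, search right half
lo=6, hi=10, mid=8, arr[mid]=32 -> 32 < 34, search right half
lo=9, hi=10, mid=9, arr[mid]=34 -> Found target at index 9!

Binary search finds 34 at index 9 after 3 comparisons. The search repeatedly halves the search space by comparing with the middle element.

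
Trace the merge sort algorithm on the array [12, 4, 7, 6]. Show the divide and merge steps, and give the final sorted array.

Merge sort trace:

Split: [12, 4, 7, 6] -> [12, 4] and [7, 6]
  Split: [12, 4] -> [12] and [4]
  Merge: [12] + [4] -> [4, 12]
  Split: [7, 6] -> [7] and [6]
  Merge: [7] + [6] -> [6, 7]
Merge: [4, 12] + [6, 7] -> [4, 6, 7, 12]

Final sorted array: [4, 6, 7, 12]

The merge sort proceeds by recursively splitting the array and merging sorted halves.
After all merges, the sorted array is [4, 6, 7, 12].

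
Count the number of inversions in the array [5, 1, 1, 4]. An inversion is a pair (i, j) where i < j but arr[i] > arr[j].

Finding inversions in [5, 1, 1, 4]:

(0, 1): arr[0]=5 > arr[1]=1
(0, 2): arr[0]=5 > arr[2]=1
(0, 3): arr[0]=5 > arr[3]=4

Total inversions: 3

The array has 3 inversion(s): (0,1), (0,2), (0,3). Each pair (i,j) satisfies i < j and arr[i] > arr[j].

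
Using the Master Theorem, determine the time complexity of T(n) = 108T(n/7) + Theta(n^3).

Master Theorem for T(n) = 108T(n/7) + O(n^3):

a = 108, b = 7, c = 3
log_b(a) = log_7(108) = 2.4061

Case 3: c = 3 > log_7(108) = 2.4061
T(n) = O(n^3) = O(n^3)

For T(n) = 108T(n/7) + O(n^3): log_7(108) = 2.4061. This is Case 3 of the Master Theorem (c > log_b(a), work dominated by root), giving O(n^3).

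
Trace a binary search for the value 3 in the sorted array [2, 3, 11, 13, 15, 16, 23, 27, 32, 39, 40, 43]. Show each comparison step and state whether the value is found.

Binary search for 3 in [2, 3, 11, 13, 15, 16, 23, 27, 32, 39, 40, 43]:

lo=0, hi=11, mid=5, arr[mid]=16 -> 16 > 3, search left half
lo=0, hi=4, mid=2, arr[mid]=11 -> 11 > 3, search left half
lo=0, hi=1, mid=0, arr[mid]=2 -> 2 < 3, search right half
lo=1, hi=1, mid=1, arr[mid]=3 -> Found target at index 1!

Binary search finds 3 at index 1 after 4 comparisons. The search repeatedly halves the search space by comparing with the middle element.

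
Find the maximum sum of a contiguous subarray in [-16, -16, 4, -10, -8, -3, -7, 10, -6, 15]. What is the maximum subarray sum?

Using Kadane's algorithm on [-16, -16, 4, -10, -8, -3, -7, 10, -6, 15]:

Scanning through the array:
Position 1 (value -16): max_ending_here = -16, max_so_far = -16
Position 2 (value 4): max_ending_here = 4, max_so_far = 4
Position 3 (value -10): max_ending_here = -6, max_so_far = 4
Position 4 (value -8): max_ending_here = -8, max_so_far = 4
Position 5 (value -3): max_ending_here = -3, max_so_far = 4
Position 6 (value -7): max_ending_here = -7, max_so_far = 4
Position 7 (value 10): max_ending_here = 10, max_so_far = 10
Position 8 (value -6): max_ending_here = 4, max_so_far = 10
Position 9 (value 15): max_ending_here = 19, max_so_far = 19

Maximum subarray: [10, -6, 15]
Maximum sum: 19

The maximum subarray is [10, -6, 15] with sum 19. This subarray runs from index 7 to index 9.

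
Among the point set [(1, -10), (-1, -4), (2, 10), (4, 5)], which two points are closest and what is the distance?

Computing all pairwise distances among 4 points:

d((1, -10), (-1, -4)) = 6.3246
d((1, -10), (2, 10)) = 20.025
d((1, -10), (4, 5)) = 15.2971
d((-1, -4), (2, 10)) = 14.3178
d((-1, -4), (4, 5)) = 10.2956
d((2, 10), (4, 5)) = 5.3852 <-- minimum

Closest pair: (2, 10) and (4, 5) with distance 5.3852

The closest pair is (2, 10) and (4, 5) with Euclidean distance 5.3852. For 4 points, brute-force pairwise comparison is shown above. For large n, the divide-and-conquer algorithm (sort by x, recurse on halves, check the dividing strip) achieves O(n log n).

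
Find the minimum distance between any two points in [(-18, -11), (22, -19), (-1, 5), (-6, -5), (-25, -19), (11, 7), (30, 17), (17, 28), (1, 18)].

Computing all pairwise distances among 9 points:

d((-18, -11), (22, -19)) = 40.7922
d((-18, -11), (-1, 5)) = 23.3452
d((-18, -11), (-6, -5)) = 13.4164
d((-18, -11), (-25, -19)) = 10.6301 <-- minimum
d((-18, -11), (11, 7)) = 34.1321
d((-18, -11), (30, 17)) = 55.5698
d((-18, -11), (17, 28)) = 52.4023
d((-18, -11), (1, 18)) = 34.6699
d((22, -19), (-1, 5)) = 33.2415
d((22, -19), (-6, -5)) = 31.305
d((22, -19), (-25, -19)) = 47.0
d((22, -19), (11, 7)) = 28.2312
d((22, -19), (30, 17)) = 36.8782
d((22, -19), (17, 28)) = 47.2652
d((22, -19), (1, 18)) = 42.5441
d((-1, 5), (-6, -5)) = 11.1803
d((-1, 5), (-25, -19)) = 33.9411
d((-1, 5), (11, 7)) = 12.1655
d((-1, 5), (30, 17)) = 33.2415
d((-1, 5), (17, 28)) = 29.2062
d((-1, 5), (1, 18)) = 13.1529
d((-6, -5), (-25, -19)) = 23.6008
d((-6, -5), (11, 7)) = 20.8087
d((-6, -5), (30, 17)) = 42.19
d((-6, -5), (17, 28)) = 40.2244
d((-6, -5), (1, 18)) = 24.0416
d((-25, -19), (11, 7)) = 44.4072
d((-25, -19), (30, 17)) = 65.7343
d((-25, -19), (17, 28)) = 63.0317
d((-25, -19), (1, 18)) = 45.2217
d((11, 7), (30, 17)) = 21.4709
d((11, 7), (17, 28)) = 21.8403
d((11, 7), (1, 18)) = 14.8661
d((30, 17), (17, 28)) = 17.0294
d((30, 17), (1, 18)) = 29.0172
d((17, 28), (1, 18)) = 18.868

Closest pair: (-18, -11) and (-25, -19) with distance 10.6301

The closest pair is (-18, -11) and (-25, -19) with Euclidean distance 10.6301. For 9 points, brute-force pairwise comparison is shown above. For large n, the divide-and-conquer algorithm (sort by x, recurse on halves, check the dividing strip) achieves O(n log n).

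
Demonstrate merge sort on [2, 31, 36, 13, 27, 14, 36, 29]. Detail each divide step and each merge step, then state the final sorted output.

Merge sort trace:

Split: [2, 31, 36, 13, 27, 14, 36, 29] -> [2, 31, 36, 13] and [27, 14, 36, 29]
  Split: [2, 31, 36, 13] -> [2, 31] and [36, 13]
    Split: [2, 31] -> [2] and [31]
    Merge: [2] + [31] -> [2, 31]
    Split: [36, 13] -> [36] and [13]
    Merge: [36] + [13] -> [13, 36]
  Merge: [2, 31] + [13, 36] -> [2, 13, 31, 36]
  Split: [27, 14, 36, 29] -> [27, 14] and [36, 29]
    Split: [27, 14] -> [27] and [14]
    Merge: [27] + [14] -> [14, 27]
    Split: [36, 29] -> [36] and [29]
    Merge: [36] + [29] -> [29, 36]
  Merge: [14, 27] + [29, 36] -> [14, 27, 29, 36]
Merge: [2, 13, 31, 36] + [14, 27, 29, 36] -> [2, 13, 14, 27, 29, 31, 36, 36]

Final sorted array: [2, 13, 14, 27, 29, 31, 36, 36]

The merge sort proceeds by recursively splitting the array and merging sorted halves.
After all merges, the sorted array is [2, 13, 14, 27, 29, 31, 36, 36].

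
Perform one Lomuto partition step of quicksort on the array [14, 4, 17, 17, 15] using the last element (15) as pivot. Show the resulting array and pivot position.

Lomuto partition with pivot = 15:

Initial array: [14, 4, 17, 17, 15]

arr[0]=14 <= 15: swap with position 0, array becomes [14, 4, 17, 17, 15]
arr[1]=4 <= 15: swap with position 1, array becomes [14, 4, 17, 17, 15]
arr[2]=17 > 15: no swap
arr[3]=17 > 15: no swap

Place pivot at position 2: [14, 4, 15, 17, 17]
Pivot position: 2

After partitioning with pivot 15, the array becomes [14, 4, 15, 17, 17]. The pivot is placed at index 2. All elements to the left of the pivot are <= 15, and all elements to the right are > 15.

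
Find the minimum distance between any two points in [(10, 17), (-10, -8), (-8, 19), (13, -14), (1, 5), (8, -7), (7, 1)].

Computing all pairwise distances among 7 points:

d((10, 17), (-10, -8)) = 32.0156
d((10, 17), (-8, 19)) = 18.1108
d((10, 17), (13, -14)) = 31.1448
d((10, 17), (1, 5)) = 15.0
d((10, 17), (8, -7)) = 24.0832
d((10, 17), (7, 1)) = 16.2788
d((-10, -8), (-8, 19)) = 27.074
d((-10, -8), (13, -14)) = 23.7697
d((-10, -8), (1, 5)) = 17.0294
d((-10, -8), (8, -7)) = 18.0278
d((-10, -8), (7, 1)) = 19.2354
d((-8, 19), (13, -14)) = 39.1152
d((-8, 19), (1, 5)) = 16.6433
d((-8, 19), (8, -7)) = 30.5287
d((-8, 19), (7, 1)) = 23.4307
d((13, -14), (1, 5)) = 22.4722
d((13, -14), (8, -7)) = 8.6023
d((13, -14), (7, 1)) = 16.1555
d((1, 5), (8, -7)) = 13.8924
d((1, 5), (7, 1)) = 7.2111 <-- minimum
d((8, -7), (7, 1)) = 8.0623

Closest pair: (1, 5) and (7, 1) with distance 7.2111

The closest pair is (1, 5) and (7, 1) with Euclidean distance 7.2111. For 7 points, brute-force pairwise comparison is shown above. For large n, the divide-and-conquer algorithm (sort by x, recurse on halves, check the dividing strip) achieves O(n log n).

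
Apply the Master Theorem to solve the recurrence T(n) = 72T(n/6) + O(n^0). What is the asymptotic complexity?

Master Theorem for T(n) = 72T(n/6) + O(n^0):

a = 72, b = 6, c = 0
log_b(a) = log_6(72) = 2.3869

Case 1: c = 0 < log_6(72) = 2.3869
T(n) = O(n^(log_6 72))

For T(n) = 72T(n/6) + O(n^0): log_6(72) = 2.3869. This is Case 1 of the Master Theorem (c < log_b(a), work dominated by leaves), giving O(n^(log_6 72)).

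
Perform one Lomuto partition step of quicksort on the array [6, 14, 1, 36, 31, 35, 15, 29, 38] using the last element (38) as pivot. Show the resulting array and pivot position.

Lomuto partition with pivot = 38:

Initial array: [6, 14, 1, 36, 31, 35, 15, 29, 38]

arr[0]=6 <= 38: swap with position 0, array becomes [6, 14, 1, 36, 31, 35, 15, 29, 38]
arr[1]=14 <= 38: swap with position 1, array becomes [6, 14, 1, 36, 31, 35, 15, 29, 38]
arr[2]=1 <= 38: swap with position 2, array becomes [6, 14, 1, 36, 31, 35, 15, 29, 38]
arr[3]=36 <= 38: swap with position 3, array becomes [6, 14, 1, 36, 31, 35, 15, 29, 38]
arr[4]=31 <= 38: swap with position 4, array becomes [6, 14, 1, 36, 31, 35, 15, 29, 38]
arr[5]=35 <= 38: swap with position 5, array becomes [6, 14, 1, 36, 31, 35, 15, 29, 38]
arr[6]=15 <= 38: swap with position 6, array becomes [6, 14, 1, 36, 31, 35, 15, 29, 38]
arr[7]=29 <= 38: swap with position 7, array becomes [6, 14, 1, 36, 31, 35, 15, 29, 38]

Place pivot at position 8: [6, 14, 1, 36, 31, 35, 15, 29, 38]
Pivot position: 8

After partitioning with pivot 38, the array becomes [6, 14, 1, 36, 31, 35, 15, 29, 38]. The pivot is placed at index 8. All elements to the left of the pivot are <= 38, and all elements to the right are > 38.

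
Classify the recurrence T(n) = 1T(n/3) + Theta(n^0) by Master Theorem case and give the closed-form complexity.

Master Theorem for T(n) = 1T(n/3) + O(n^0):

a = 1, b = 3, c = 0
log_b(a) = log_3(1) = 0.0000

Case 2: c = 0 = log_3(1) = 0.0000
T(n) = O(n^0 log n) = O(log n)

For T(n) = 1T(n/3) + O(n^0): log_3(1) = 0.0000. This is Case 2 of the Master Theorem (c = log_b(a), equal work at all levels), giving O(log n).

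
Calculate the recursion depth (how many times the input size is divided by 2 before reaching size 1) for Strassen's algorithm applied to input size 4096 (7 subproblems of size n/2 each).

For divide and conquer with division factor 2:

Problem sizes at each level:
Level 0: 4096
Level 1: 2048
Level 2: 1024
Level 3: 512
Level 4: 256
Level 5: 128
Level 6: 64
Level 7: 32
Level 8: 16
Level 9: 8
Level 10: 4
Level 11: 2
Level 12: 1

The root is level 0 and the size-1 base case is level 12 (the tree spans levels 0 through 12, i.e. 13 levels counting the root), so the depth is the number of divisions: log_2(4096) = 12

The recursion tree depth is log_2(4096) = 12. At each level, the problem size is divided by 2, so it takes 12 divisions to reduce to a base case of size 1. The algorithm makes 7 recursive calls at each level.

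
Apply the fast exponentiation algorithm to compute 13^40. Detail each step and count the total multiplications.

Computing 13^40 by squaring (build up from 13^1; each line after the first costs one multiplication):

13^1 = 13
13^2 = (13^1)^2 = 13^2 = 169
13^4 = (13^2)^2 = 169^2 = 28561
13^5 = 13 * 13^4 = 13 * 28561 = 371293
13^10 = (13^5)^2 = 371293^2 = 137858491849
13^20 = (13^10)^2 = 137858491849^2 = 19004963774880799438801
13^40 = (13^20)^2 = 19004963774880799438801^2 = 361188648084531445929920877641340156544317601

Result: 361188648084531445929920877641340156544317601
Multiplications needed: 6 (6 lines after 13^1)

13^40 = 361188648084531445929920877641340156544317601. Using exponentiation by squaring, this requires 6 multiplications. The key idea: if the exponent is even, square the half-power; if odd, multiply by the base once.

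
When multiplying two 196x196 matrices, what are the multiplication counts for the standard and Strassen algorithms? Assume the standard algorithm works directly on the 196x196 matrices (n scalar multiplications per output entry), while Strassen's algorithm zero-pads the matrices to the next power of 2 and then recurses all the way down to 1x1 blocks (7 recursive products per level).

Matrix multiplication for 196x196 matrices:

Strassen's algorithm requires power-of-2 dimensions. Pad 196x196 to 256x256 (next power of 2).

Standard algorithm: 196^3 = 7529536 multiplications
Strassen's algorithm: 7^(log2(256)) = 7^8 = 5764801 multiplications
Savings: 7529536 - 5764801 = 1764735 multiplications

Standard: 7529536 multiplications (196^3). Strassen: 5764801 multiplications (7^8, after padding to 256x256). Strassen reduces 8 recursive multiplications to 7 at each level.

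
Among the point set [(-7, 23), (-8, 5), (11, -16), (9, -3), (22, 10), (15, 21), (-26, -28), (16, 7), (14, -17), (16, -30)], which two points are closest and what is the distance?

Computing all pairwise distances among 10 points:

d((-7, 23), (-8, 5)) = 18.0278
d((-7, 23), (11, -16)) = 42.9535
d((-7, 23), (9, -3)) = 30.5287
d((-7, 23), (22, 10)) = 31.7805
d((-7, 23), (15, 21)) = 22.0907
d((-7, 23), (-26, -28)) = 54.4243
d((-7, 23), (16, 7)) = 28.0179
d((-7, 23), (14, -17)) = 45.1774
d((-7, 23), (16, -30)) = 57.7754
d((-8, 5), (11, -16)) = 28.3196
d((-8, 5), (9, -3)) = 18.7883
d((-8, 5), (22, 10)) = 30.4138
d((-8, 5), (15, 21)) = 28.0179
d((-8, 5), (-26, -28)) = 37.5899
d((-8, 5), (16, 7)) = 24.0832
d((-8, 5), (14, -17)) = 31.1127
d((-8, 5), (16, -30)) = 42.4382
d((11, -16), (9, -3)) = 13.1529
d((11, -16), (22, 10)) = 28.2312
d((11, -16), (15, 21)) = 37.2156
d((11, -16), (-26, -28)) = 38.8973
d((11, -16), (16, 7)) = 23.5372
d((11, -16), (14, -17)) = 3.1623 <-- minimum
d((11, -16), (16, -30)) = 14.8661
d((9, -3), (22, 10)) = 18.3848
d((9, -3), (15, 21)) = 24.7386
d((9, -3), (-26, -28)) = 43.0116
d((9, -3), (16, 7)) = 12.2066
d((9, -3), (14, -17)) = 14.8661
d((9, -3), (16, -30)) = 27.8927
d((22, 10), (15, 21)) = 13.0384
d((22, 10), (-26, -28)) = 61.2209
d((22, 10), (16, 7)) = 6.7082
d((22, 10), (14, -17)) = 28.1603
d((22, 10), (16, -30)) = 40.4475
d((15, 21), (-26, -28)) = 63.8905
d((15, 21), (16, 7)) = 14.0357
d((15, 21), (14, -17)) = 38.0132
d((15, 21), (16, -30)) = 51.0098
d((-26, -28), (16, 7)) = 54.6717
d((-26, -28), (14, -17)) = 41.4849
d((-26, -28), (16, -30)) = 42.0476
d((16, 7), (14, -17)) = 24.0832
d((16, 7), (16, -30)) = 37.0
d((14, -17), (16, -30)) = 13.1529

Closest pair: (11, -16) and (14, -17) with distance 3.1623

The closest pair is (11, -16) and (14, -17) with Euclidean distance 3.1623. For 10 points, brute-force pairwise comparison is shown above. For large n, the divide-and-conquer algorithm (sort by x, recurse on halves, check the dividing strip) achieves O(n log n).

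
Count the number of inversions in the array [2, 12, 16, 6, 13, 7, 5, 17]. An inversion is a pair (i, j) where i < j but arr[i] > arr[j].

Finding inversions in [2, 12, 16, 6, 13, 7, 5, 17]:

(1, 3): arr[1]=12 > arr[3]=6
(1, 5): arr[1]=12 > arr[5]=7
(1, 6): arr[1]=12 > arr[6]=5
(2, 3): arr[2]=16 > arr[3]=6
(2, 4): arr[2]=16 > arr[4]=13
(2, 5): arr[2]=16 > arr[5]=7
(2, 6): arr[2]=16 > arr[6]=5
(3, 6): arr[3]=6 > arr[6]=5
(4, 5): arr[4]=13 > arr[5]=7
(4, 6): arr[4]=13 > arr[6]=5
(5, 6): arr[5]=7 > arr[6]=5

Total inversions: 11

The array has 11 inversion(s): (1,3), (1,5), (1,6), (2,3), (2,4), (2,5), (2,6), (3,6), (4,5), (4,6), (5,6). Each pair (i,j) satisfies i < j and arr[i] > arr[j].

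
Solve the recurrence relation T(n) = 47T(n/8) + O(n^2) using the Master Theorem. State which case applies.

Master Theorem for T(n) = 47T(n/8) + O(n^2):

a = 47, b = 8, c = 2
log_b(a) = log_8(47) = 1.8515

Case 3: c = 2 > log_8(47) = 1.8515
T(n) = O(n^2) = O(n^2)

For T(n) = 47T(n/8) + O(n^2): log_8(47) = 1.8515. This is Case 3 of the Master Theorem (c > log_b(a), work dominated by root), giving O(n^2).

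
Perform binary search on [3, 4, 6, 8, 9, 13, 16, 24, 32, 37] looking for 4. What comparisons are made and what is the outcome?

Binary search for 4 in [3, 4, 6, 8, 9, 13, 16, 24, 32, 37]:

lo=0, hi=9, mid=4, arr[mid]=9 -> 9 > 4, search left half
lo=0, hi=3, mid=1, arr[mid]=4 -> Found target at index 1!

Binary search finds 4 at index 1 after 2 comparisons. The search repeatedly halves the search space by comparing with the middle element.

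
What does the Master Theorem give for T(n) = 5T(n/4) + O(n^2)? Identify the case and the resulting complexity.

Master Theorem for T(n) = 5T(n/4) + O(n^2):

a = 5, b = 4, c = 2
log_b(a) = log_4(5) = 1.1610

Case 3: c = 2 > log_4(5) = 1.1610
T(n) = O(n^2) = O(n^2)

For T(n) = 5T(n/4) + O(n^2): log_4(5) = 1.1610. This is Case 3 of the Master Theorem (c > log_b(a), work dominated by root), giving O(n^2).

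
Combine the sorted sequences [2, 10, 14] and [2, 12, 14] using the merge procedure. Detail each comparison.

Merging process:

Compare 2 vs 2: take 2 from left. Merged: [2]
Compare 10 vs 2: take 2 from right. Merged: [2, 2]
Compare 10 vs 12: take 10 from left. Merged: [2, 2, 10]
Compare 14 vs 12: take 12 from right. Merged: [2, 2, 10, 12]
Compare 14 vs 14: take 14 from left. Merged: [2, 2, 10, 12, 14]
Append remaining from right: [14]. Merged: [2, 2, 10, 12, 14, 14]

Final merged array: [2, 2, 10, 12, 14, 14]
Total comparisons: 5

The merged array is [2, 2, 10, 12, 14, 14], requiring 5 comparisons. The merge step runs in O(n) time where n is the total number of elements.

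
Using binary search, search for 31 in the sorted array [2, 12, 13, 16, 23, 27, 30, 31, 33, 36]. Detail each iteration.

Binary search for 31 in [2, 12, 13, 16, 23, 27, 30, 31, 33, 36]:

lo=0, hi=9, mid=4, arr[mid]=23 -> 23 < 31, search right half
lo=5, hi=9, mid=7, arr[mid]=31 -> Found target at index 7!

Binary search finds 31 at index 7 after 2 comparisons. The search repeatedly halves the search space by comparing with the middle element.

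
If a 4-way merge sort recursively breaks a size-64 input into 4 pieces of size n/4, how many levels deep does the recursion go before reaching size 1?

For divide and conquer with division factor 4:

Problem sizes at each level:
Level 0: 64
Level 1: 16
Level 2: 4
Level 3: 1

The root is level 0 and the size-1 base case is level 3 (the tree spans levels 0 through 3, i.e. 4 levels counting the root), so the depth is the number of divisions: log_4(64) = 3

The recursion tree depth is log_4(64) = 3. At each level, the problem size is divided by 4, so it takes 3 divisions to reduce to a base case of size 1. The algorithm makes 4 recursive calls at each level.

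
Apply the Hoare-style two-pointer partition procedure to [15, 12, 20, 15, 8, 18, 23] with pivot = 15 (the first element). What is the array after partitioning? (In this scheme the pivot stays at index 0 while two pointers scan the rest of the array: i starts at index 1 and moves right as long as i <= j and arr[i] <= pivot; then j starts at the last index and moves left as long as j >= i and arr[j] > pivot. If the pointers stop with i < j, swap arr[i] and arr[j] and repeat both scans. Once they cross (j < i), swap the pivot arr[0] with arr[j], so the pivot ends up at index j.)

Hoare-style two-pointer partition with pivot = 15:

Initial array: [15, 12, 20, 15, 8, 18, 23]

Pointers start at i = 1, j = 6.
i stops at index 2 (arr[2]=20 > 15), j stops at index 4 (arr[4]=8 <= 15): swap arr[2] and arr[4], array becomes [15, 12, 8, 15, 20, 18, 23]
i ends at 4, j ends at 3: the pointers have crossed (j < i), so scanning stops.

Swap pivot arr[0] with arr[3] to place pivot at position 3: [15, 12, 8, 15, 20, 18, 23]
Pivot position: 3

After partitioning with pivot 15, the array becomes [15, 12, 8, 15, 20, 18, 23]. The pivot is placed at index 3. All elements to the left of the pivot are <= 15, and all elements to the right are > 15.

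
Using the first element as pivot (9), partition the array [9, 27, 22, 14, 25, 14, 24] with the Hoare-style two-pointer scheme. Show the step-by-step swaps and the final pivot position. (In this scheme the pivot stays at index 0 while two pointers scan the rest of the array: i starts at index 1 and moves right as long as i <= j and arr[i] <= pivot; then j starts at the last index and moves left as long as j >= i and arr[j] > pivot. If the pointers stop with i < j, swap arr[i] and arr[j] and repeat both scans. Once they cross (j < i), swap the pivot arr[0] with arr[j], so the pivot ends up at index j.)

Hoare-style two-pointer partition with pivot = 9:

Initial array: [9, 27, 22, 14, 25, 14, 24]

Pointers start at i = 1, j = 6.
i ends at 1, j ends at 0: the pointers have crossed (j < i), so scanning stops.

j = 0, so swapping arr[0] with arr[j] leaves the pivot at position 0: [9, 27, 22, 14, 25, 14, 24]
Pivot position: 0

After partitioning with pivot 9, the array becomes [9, 27, 22, 14, 25, 14, 24]. The pivot is placed at index 0. All elements to the left of the pivot are <= 9, and all elements to the right are > 9.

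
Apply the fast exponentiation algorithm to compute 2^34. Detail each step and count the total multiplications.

Computing 2^34 by squaring (build up from 2^1; each line after the first costs one multiplication):

2^1 = 2
2^2 = (2^1)^2 = 2^2 = 4
2^4 = (2^2)^2 = 4^2 = 16
2^8 = (2^4)^2 = 16^2 = 256
2^16 = (2^8)^2 = 256^2 = 65536
2^17 = 2 * 2^16 = 2 * 65536 = 131072
2^34 = (2^17)^2 = 131072^2 = 17179869184

Result: 17179869184
Multiplications needed: 6 (6 lines after 2^1)

2^34 = 17179869184. Using exponentiation by squaring, this requires 6 multiplications. The key idea: if the exponent is even, square the half-power; if odd, multiply by the base once.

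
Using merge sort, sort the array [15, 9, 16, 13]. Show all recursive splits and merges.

Merge sort trace:

Split: [15, 9, 16, 13] -> [15, 9] and [16, 13]
  Split: [15, 9] -> [15] and [9]
  Merge: [15] + [9] -> [9, 15]
  Split: [16, 13] -> [16] and [13]
  Merge: [16] + [13] -> [13, 16]
Merge: [9, 15] + [13, 16] -> [9, 13, 15, 16]

Final sorted array: [9, 13, 15, 16]

The merge sort proceeds by recursively splitting the array and merging sorted halves.
After all merges, the sorted array is [9, 13, 15, 16].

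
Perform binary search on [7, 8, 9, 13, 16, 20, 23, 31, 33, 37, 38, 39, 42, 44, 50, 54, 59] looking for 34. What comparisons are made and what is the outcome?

Binary search for 34 in [7, 8, 9, 13, 16, 20, 23, 31, 33, 37, 38, 39, 42, 44, 50, 54, 59]:

lo=0, hi=16, mid=8, arr[mid]=33 -> 33 < 34, search right half
lo=9, hi=16, mid=12, arr[mid]=42 -> 42 > 34, search left half
lo=9, hi=11, mid=10, arr[mid]=38 -> 38 > 34, search left half
lo=9, hi=9, mid=9, arr[mid]=37 -> 37 > 34, search left half
lo=9 > hi=8, target 34 not found

Binary search determines that 34 is not in the array after 4 comparisons. The search space was exhausted without finding the target.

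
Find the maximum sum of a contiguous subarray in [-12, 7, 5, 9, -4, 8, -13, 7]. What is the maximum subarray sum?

Using Kadane's algorithm on [-12, 7, 5, 9, -4, 8, -13, 7]:

Scanning through the array:
Position 1 (value 7): max_ending_here = 7, max_so_far = 7
Position 2 (value 5): max_ending_here = 12, max_so_far = 12
Position 3 (value 9): max_ending_here = 21, max_so_far = 21
Position 4 (value -4): max_ending_here = 17, max_so_far = 21
Position 5 (value 8): max_ending_here = 25, max_so_far = 25
Position 6 (value -13): max_ending_here = 12, max_so_far = 25
Position 7 (value 7): max_ending_here = 19, max_so_far = 25

Maximum subarray: [7, 5, 9, -4, 8]
Maximum sum: 25

The maximum subarray is [7, 5, 9, -4, 8] with sum 25. This subarray runs from index 1 to index 5.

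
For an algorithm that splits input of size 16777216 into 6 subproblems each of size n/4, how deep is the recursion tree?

For divide and conquer with division factor 4:

Problem sizes at each level:
Level 0: 16777216
Level 1: 4194304
Level 2: 1048576
Level 3: 262144
Level 4: 65536
Level 5: 16384
Level 6: 4096
Level 7: 1024
Level 8: 256
Level 9: 64
Level 10: 16
Level 11: 4
Level 12: 1

The root is level 0 and the size-1 base case is level 12 (the tree spans levels 0 through 12, i.e. 13 levels counting the root), so the depth is the number of divisions: log_4(16777216) = 12

The recursion tree depth is log_4(16777216) = 12. At each level, the problem size is divided by 4, so it takes 12 divisions to reduce to a base case of size 1. The algorithm makes 6 recursive calls at each level.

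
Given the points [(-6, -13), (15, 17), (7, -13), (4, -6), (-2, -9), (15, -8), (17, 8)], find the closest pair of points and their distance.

Computing all pairwise distances among 7 points:

d((-6, -13), (15, 17)) = 36.6197
d((-6, -13), (7, -13)) = 13.0
d((-6, -13), (4, -6)) = 12.2066
d((-6, -13), (-2, -9)) = 5.6569 <-- minimum
d((-6, -13), (15, -8)) = 21.587
d((-6, -13), (17, 8)) = 31.1448
d((15, 17), (7, -13)) = 31.0483
d((15, 17), (4, -6)) = 25.4951
d((15, 17), (-2, -9)) = 31.0644
d((15, 17), (15, -8)) = 25.0
d((15, 17), (17, 8)) = 9.2195
d((7, -13), (4, -6)) = 7.6158
d((7, -13), (-2, -9)) = 9.8489
d((7, -13), (15, -8)) = 9.434
d((7, -13), (17, 8)) = 23.2594
d((4, -6), (-2, -9)) = 6.7082
d((4, -6), (15, -8)) = 11.1803
d((4, -6), (17, 8)) = 19.105
d((-2, -9), (15, -8)) = 17.0294
d((-2, -9), (17, 8)) = 25.4951
d((15, -8), (17, 8)) = 16.1245

Closest pair: (-6, -13) and (-2, -9) with distance 5.6569

The closest pair is (-6, -13) and (-2, -9) with Euclidean distance 5.6569. For 7 points, brute-force pairwise comparison is shown above. For large n, the divide-and-conquer algorithm (sort by x, recurse on halves, check the dividing strip) achieves O(n log n).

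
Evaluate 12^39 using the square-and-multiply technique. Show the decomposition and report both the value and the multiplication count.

Computing 12^39 by squaring (build up from 12^1; each line after the first costs one multiplication):

12^1 = 12
12^2 = (12^1)^2 = 12^2 = 144
12^4 = (12^2)^2 = 144^2 = 20736
12^8 = (12^4)^2 = 20736^2 = 429981696
12^9 = 12 * 12^8 = 12 * 429981696 = 5159780352
12^18 = (12^9)^2 = 5159780352^2 = 26623333280885243904
12^19 = 12 * 12^18 = 12 * 26623333280885243904 = 319479999370622926848
12^38 = (12^19)^2 = 319479999370622926848^2 = 102067469997853225734913580209377959215104
12^39 = 12 * 12^38 = 12 * 102067469997853225734913580209377959215104 = 1224809639974238708818962962512535510581248

Result: 1224809639974238708818962962512535510581248
Multiplications needed: 8 (8 lines after 12^1)

12^39 = 1224809639974238708818962962512535510581248. Using exponentiation by squaring, this requires 8 multiplications. The key idea: if the exponent is even, square the half-power; if odd, multiply by the base once.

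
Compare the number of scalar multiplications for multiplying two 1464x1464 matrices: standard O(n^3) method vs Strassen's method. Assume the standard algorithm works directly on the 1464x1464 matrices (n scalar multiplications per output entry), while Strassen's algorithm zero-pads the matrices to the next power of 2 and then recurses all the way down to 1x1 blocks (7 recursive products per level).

Matrix multiplication for 1464x1464 matrices:

Strassen's algorithm requires power-of-2 dimensions. Pad 1464x1464 to 2048x2048 (next power of 2).

Standard algorithm: 1464^3 = 3137785344 multiplications
Strassen's algorithm: 7^(log2(2048)) = 7^11 = 1977326743 multiplications
Savings: 3137785344 - 1977326743 = 1160458601 multiplications

Standard: 3137785344 multiplications (1464^3). Strassen: 1977326743 multiplications (7^11, after padding to 2048x2048). Strassen reduces 8 recursive multiplications to 7 at each level.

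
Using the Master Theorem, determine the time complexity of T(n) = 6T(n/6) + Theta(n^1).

Master Theorem for T(n) = 6T(n/6) + O(n^1):

a = 6, b = 6, c = 1
log_b(a) = log_6(6) = 1.0000

Case 2: c = 1 = log_6(6) = 1.0000
T(n) = O(n^1 log n) = O(n log n)

For T(n) = 6T(n/6) + O(n^1): log_6(6) = 1.0000. This is Case 2 of the Master Theorem (c = log_b(a), equal work at all levels), giving O(n log n).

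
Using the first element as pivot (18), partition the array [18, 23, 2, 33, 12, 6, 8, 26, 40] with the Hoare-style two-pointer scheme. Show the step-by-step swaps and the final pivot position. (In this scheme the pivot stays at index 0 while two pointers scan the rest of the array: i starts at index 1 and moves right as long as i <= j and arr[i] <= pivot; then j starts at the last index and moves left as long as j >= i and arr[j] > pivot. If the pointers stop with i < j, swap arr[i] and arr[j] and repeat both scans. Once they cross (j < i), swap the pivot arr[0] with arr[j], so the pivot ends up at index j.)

Hoare-style two-pointer partition with pivot = 18:

Initial array: [18, 23, 2, 33, 12, 6, 8, 26, 40]

Pointers start at i = 1, j = 8.
i stops at index 1 (arr[1]=23 > 18), j stops at index 6 (arr[6]=8 <= 18): swap arr[1] and arr[6], array becomes [18, 8, 2, 33, 12, 6, 23, 26, 40]
i stops at index 3 (arr[3]=33 > 18), j stops at index 5 (arr[5]=6 <= 18): swap arr[3] and arr[5], array becomes [18, 8, 2, 6, 12, 33, 23, 26, 40]
i ends at 5, j ends at 4: the pointers have crossed (j < i), so scanning stops.

Swap pivot arr[0] with arr[4] to place pivot at position 4: [12, 8, 2, 6, 18, 33, 23, 26, 40]
Pivot position: 4

After partitioning with pivot 18, the array becomes [12, 8, 2, 6, 18, 33, 23, 26, 40]. The pivot is placed at index 4. All elements to the left of the pivot are <= 18, and all elements to the right are > 18.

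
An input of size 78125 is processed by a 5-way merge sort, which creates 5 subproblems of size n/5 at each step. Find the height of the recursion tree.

For divide and conquer with division factor 5:

Problem sizes at each level:
Level 0: 78125
Level 1: 15625
Level 2: 3125
Level 3: 625
Level 4: 125
Level 5: 25
Level 6: 5
Level 7: 1

The root is level 0 and the size-1 base case is level 7 (the tree spans levels 0 through 7, i.e. 8 levels counting the root), so the depth is the number of divisions: log_5(78125) = 7

The recursion tree depth is log_5(78125) = 7. At each level, the problem size is divided by 5, so it takes 7 divisions to reduce to a base case of size 1. The algorithm makes 5 recursive calls at each level.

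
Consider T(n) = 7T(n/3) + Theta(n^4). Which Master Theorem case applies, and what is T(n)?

Master Theorem for T(n) = 7T(n/3) + O(n^4):

a = 7, b = 3, c = 4
log_b(a) = log_3(7) = 1.7712

Case 3: c = 4 > log_3(7) = 1.7712
T(n) = O(n^4) = O(n^4)

For T(n) = 7T(n/3) + O(n^4): log_3(7) = 1.7712. This is Case 3 of the Master Theorem (c > log_b(a), work dominated by root), giving O(n^4).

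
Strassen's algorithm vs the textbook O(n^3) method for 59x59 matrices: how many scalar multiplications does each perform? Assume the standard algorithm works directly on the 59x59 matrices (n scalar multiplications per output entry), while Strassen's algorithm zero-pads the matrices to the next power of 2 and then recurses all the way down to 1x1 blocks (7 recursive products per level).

Matrix multiplication for 59x59 matrices:

Strassen's algorithm requires power-of-2 dimensions. Pad 59x59 to 64x64 (next power of 2).

Standard algorithm: 59^3 = 205379 multiplications
Strassen's algorithm: 7^(log2(64)) = 7^6 = 117649 multiplications
Savings: 205379 - 117649 = 87730 multiplications

Standard: 205379 multiplications (59^3). Strassen: 117649 multiplications (7^6, after padding to 64x64). Strassen reduces 8 recursive multiplications to 7 at each level.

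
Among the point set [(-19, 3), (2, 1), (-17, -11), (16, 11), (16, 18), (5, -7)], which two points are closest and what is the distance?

Computing all pairwise distances among 6 points:

d((-19, 3), (2, 1)) = 21.095
d((-19, 3), (-17, -11)) = 14.1421
d((-19, 3), (16, 11)) = 35.9026
d((-19, 3), (16, 18)) = 38.0789
d((-19, 3), (5, -7)) = 26.0
d((2, 1), (-17, -11)) = 22.4722
d((2, 1), (16, 11)) = 17.2047
d((2, 1), (16, 18)) = 22.0227
d((2, 1), (5, -7)) = 8.544
d((-17, -11), (16, 11)) = 39.6611
d((-17, -11), (16, 18)) = 43.9318
d((-17, -11), (5, -7)) = 22.3607
d((16, 11), (16, 18)) = 7.0 <-- minimum
d((16, 11), (5, -7)) = 21.095
d((16, 18), (5, -7)) = 27.313

Closest pair: (16, 11) and (16, 18) with distance 7.0

The closest pair is (16, 11) and (16, 18) with Euclidean distance 7.0. For 6 points, brute-force pairwise comparison is shown above. For large n, the divide-and-conquer algorithm (sort by x, recurse on halves, check the dividing strip) achieves O(n log n).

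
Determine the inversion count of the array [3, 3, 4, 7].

Finding inversions in [3, 3, 4, 7]:


Total inversions: 0

The array has 0 inversions. It is already sorted.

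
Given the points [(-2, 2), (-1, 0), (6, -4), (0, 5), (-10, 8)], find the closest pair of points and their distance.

Computing all pairwise distances among 5 points:

d((-2, 2), (-1, 0)) = 2.2361 <-- minimum
d((-2, 2), (6, -4)) = 10.0
d((-2, 2), (0, 5)) = 3.6056
d((-2, 2), (-10, 8)) = 10.0
d((-1, 0), (6, -4)) = 8.0623
d((-1, 0), (0, 5)) = 5.099
d((-1, 0), (-10, 8)) = 12.0416
d((6, -4), (0, 5)) = 10.8167
d((6, -4), (-10, 8)) = 20.0
d((0, 5), (-10, 8)) = 10.4403

Closest pair: (-2, 2) and (-1, 0) with distance 2.2361

The closest pair is (-2, 2) and (-1, 0) with Euclidean distance 2.2361. For 5 points, brute-force pairwise comparison is shown above. For large n, the divide-and-conquer algorithm (sort by x, recurse on halves, check the dividing strip) achieves O(n log n).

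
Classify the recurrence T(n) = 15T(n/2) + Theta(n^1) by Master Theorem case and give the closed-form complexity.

Master Theorem for T(n) = 15T(n/2) + O(n^1):

a = 15, b = 2, c = 1
log_b(a) = log_2(15) = 3.9069

Case 1: c = 1 < log_2(15) = 3.9069
T(n) = O(n^(log_2 15))

For T(n) = 15T(n/2) + O(n^1): log_2(15) = 3.9069. This is Case 1 of the Master Theorem (c < log_b(a), work dominated by leaves), giving O(n^(log_2 15)).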